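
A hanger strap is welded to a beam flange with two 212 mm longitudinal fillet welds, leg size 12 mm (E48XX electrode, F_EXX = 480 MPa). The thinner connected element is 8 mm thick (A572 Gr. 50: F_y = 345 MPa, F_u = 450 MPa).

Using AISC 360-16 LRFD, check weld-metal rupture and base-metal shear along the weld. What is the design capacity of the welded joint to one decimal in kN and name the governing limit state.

Weld metal: throat = 0.707×12 = 8.484 mm, L = 2×212 = 424 mm. φR_n = 0.75 × 0.6 × 480 × 8.484 × 424 = 777.0 kN.
Base metal shear (8 mm plate): yield φR_n = 1.0×0.6×345×8×424 = 702.1 kN; rupture φR_n = 0.75×0.6×450×8×424 = 686.9 kN; take 686.9 kN (rupture).
Governing: min(777.0, 686.9) = 686.9 kN → base-metal shear.

686.9 kN (base-metal shear governs)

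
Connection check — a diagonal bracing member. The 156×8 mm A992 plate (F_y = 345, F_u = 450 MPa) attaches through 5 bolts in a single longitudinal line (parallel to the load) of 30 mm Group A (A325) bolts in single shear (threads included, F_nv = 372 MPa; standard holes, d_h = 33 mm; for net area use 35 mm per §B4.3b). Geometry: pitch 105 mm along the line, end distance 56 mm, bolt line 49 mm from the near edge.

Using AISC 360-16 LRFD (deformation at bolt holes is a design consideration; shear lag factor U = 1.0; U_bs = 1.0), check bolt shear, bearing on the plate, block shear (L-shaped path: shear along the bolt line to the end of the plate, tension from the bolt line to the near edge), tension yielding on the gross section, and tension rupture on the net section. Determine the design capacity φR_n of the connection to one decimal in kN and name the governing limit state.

Bolt shear: A_b = π(30)²/4 = 706.86 mm². φR_n = 0.75 × 372 × 706.86 × 5 × 1 = 986.1 kN.
Bearing (8 mm plate, F_u = 450 MPa): end bolts L_c = 56 − 33/2 = 39.5, R_n = min(1.2×39.5×8×450, 2.4×30×8×450) = 170.64 kN/bolt; interior L_c = 105 − 33 = 72, R_n = 259.2 kN/bolt. φR_n = 0.75 × (1×170.64 + 4×259.2) = 905.6 kN.
Block shear: shear path 1×[56+4×105] = 1×476 mm, A_gv = 3808, A_nv = 1×(476 − 4.5×35)×8 = 2548 mm²; tension to near edge: (49 − 0.5×35)×8 = 252 mm². R_n = min(0.6×450×2548, 0.6×345×3808) + 1.0×450×252 = min(687.96, 788.26) + 113.4 = 801.36 kN. φR_n = 0.75 × 801.36 = 601.0 kN.
Tension yield (gross): A_g = 156×8 = 1248 mm². φR_n = 0.90 × 345 × 1248 = 387.5 kN.
Tension rupture (net): A_n = (156 − 1×35)×8 = 968 mm² (U = 1.0, A_e = A_n). φR_n = 0.75 × 450 × 968 = 326.7 kN.
Governing: min(986.1, 905.6, 601.0, 387.5, 326.7) = 326.7 kN → net-section rupture.

326.7 kN (net-section rupture governs)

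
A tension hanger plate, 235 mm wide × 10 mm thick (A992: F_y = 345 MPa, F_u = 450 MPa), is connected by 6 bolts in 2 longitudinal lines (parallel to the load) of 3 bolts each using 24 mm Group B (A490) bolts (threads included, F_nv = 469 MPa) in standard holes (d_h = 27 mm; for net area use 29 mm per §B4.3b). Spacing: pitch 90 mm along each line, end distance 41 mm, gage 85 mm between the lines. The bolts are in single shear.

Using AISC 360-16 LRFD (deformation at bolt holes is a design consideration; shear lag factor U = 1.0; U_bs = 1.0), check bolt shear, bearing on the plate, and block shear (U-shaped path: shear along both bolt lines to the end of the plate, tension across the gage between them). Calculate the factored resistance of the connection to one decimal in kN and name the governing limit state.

Bolt shear: A_b = π(24)²/4 = 452.39 mm². φR_n = 0.75 × 469 × 452.39 × 6 × 1 = 954.8 kN.
Bearing (10 mm plate, F_u = 450 MPa): end bolts L_c = 41 − 27/2 = 27.5, R_n = min(1.2×27.5×10×450, 2.4×24×10×450) = 148.5 kN/bolt; interior L_c = 90 − 27 = 63, R_n = 259.2 kN/bolt. φR_n = 0.75 × (2×148.5 + 4×259.2) = 1000.4 kN.
Block shear: shear path 2×[41+2×90] = 2×221 mm, A_gv = 4420, A_nv = 2×(221 − 2.5×29)×10 = 2970 mm²; tension across gage: (85 − 1×29)×10 = 560 mm². R_n = min(0.6×450×2970, 0.6×345×4420) + 1.0×450×560 = min(801.9, 914.94) + 252 = 1053.9 kN. φR_n = 0.75 × 1053.9 = 790.4 kN.
Governing: min(954.8, 1000.4, 790.4) = 790.4 kN → block shear.

790.4 kN (block shear governs)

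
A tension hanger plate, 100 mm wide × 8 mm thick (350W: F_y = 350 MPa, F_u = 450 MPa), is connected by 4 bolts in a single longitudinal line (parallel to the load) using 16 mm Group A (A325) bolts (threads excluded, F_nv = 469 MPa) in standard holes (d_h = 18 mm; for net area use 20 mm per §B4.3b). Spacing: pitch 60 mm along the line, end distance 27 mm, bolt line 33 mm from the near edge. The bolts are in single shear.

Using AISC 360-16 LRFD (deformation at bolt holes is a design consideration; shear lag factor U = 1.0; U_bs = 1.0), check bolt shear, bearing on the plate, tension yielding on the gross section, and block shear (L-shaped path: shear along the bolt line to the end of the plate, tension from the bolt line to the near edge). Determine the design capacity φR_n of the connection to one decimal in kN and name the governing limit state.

252.0 kN (gross-section yield governs)

Bolt shear: A_b = π(16)²/4 = 201.06 mm². φR_n = 0.75 × 469 × 201.06 × 4 × 1 = 282.9 kN.
Bearing (8 mm plate, F_u = 450 MPa): end bolts L_c = 27 − 18/2 = 18, R_n = min(1.2×18×8×450, 2.4×16×8×450) = 77.76 kN/bolt; interior L_c = 60 − 18 = 42, R_n = 138.24 kN/bolt. φR_n = 0.75 × (1×77.76 + 3×138.24) = 369.4 kN.
Tension yield (gross): A_g = 100×8 = 800 mm². φR_n = 0.90 × 350 × 800 = 252.0 kN.
Block shear: shear path 1×[27+3×60] = 1×207 mm, A_gv = 1656, A_nv = 1×(207 − 3.5×20)×8 = 1096 mm²; tension to near edge: (33 − 0.5×20)×8 = 184 mm². R_n = min(0.6×450×1096, 0.6×350×1656) + 1.0×450×184 = min(295.92, 347.76) + 82.8 = 378.72 kN. φR_n = 0.75 × 378.72 = 284.0 kN.
Governing: min(282.9, 369.4, 252.0, 284.0) = 252.0 kN → gross-section yield.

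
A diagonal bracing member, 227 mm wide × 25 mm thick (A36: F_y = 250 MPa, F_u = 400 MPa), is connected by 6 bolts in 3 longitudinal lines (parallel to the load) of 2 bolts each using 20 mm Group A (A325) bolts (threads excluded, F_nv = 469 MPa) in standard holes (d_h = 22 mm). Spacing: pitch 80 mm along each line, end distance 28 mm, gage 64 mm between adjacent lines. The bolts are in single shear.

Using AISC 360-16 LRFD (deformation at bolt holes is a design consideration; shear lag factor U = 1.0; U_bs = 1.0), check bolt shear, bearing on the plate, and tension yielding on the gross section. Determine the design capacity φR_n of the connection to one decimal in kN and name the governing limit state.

Bolt shear: A_b = π(20)²/4 = 314.16 mm². φR_n = 0.75 × 469 × 314.16 × 6 × 1 = 663.0 kN.
Bearing (25 mm plate, F_u = 400 MPa): end bolts L_c = 28 − 22/2 = 17, R_n = min(1.2×17×25×400, 2.4×20×25×400) = 204 kN/bolt; interior L_c = 80 − 22 = 58, R_n = 480 kN/bolt. φR_n = 0.75 × (3×204 + 3×480) = 1539.0 kN.
Tension yield (gross): A_g = 227×25 = 5675 mm². φR_n = 0.90 × 250 × 5675 = 1276.9 kN.
Governing: min(663.0, 1539.0, 1276.9) = 663.0 kN → bolt shear.

663.0 kN (bolt shear governs)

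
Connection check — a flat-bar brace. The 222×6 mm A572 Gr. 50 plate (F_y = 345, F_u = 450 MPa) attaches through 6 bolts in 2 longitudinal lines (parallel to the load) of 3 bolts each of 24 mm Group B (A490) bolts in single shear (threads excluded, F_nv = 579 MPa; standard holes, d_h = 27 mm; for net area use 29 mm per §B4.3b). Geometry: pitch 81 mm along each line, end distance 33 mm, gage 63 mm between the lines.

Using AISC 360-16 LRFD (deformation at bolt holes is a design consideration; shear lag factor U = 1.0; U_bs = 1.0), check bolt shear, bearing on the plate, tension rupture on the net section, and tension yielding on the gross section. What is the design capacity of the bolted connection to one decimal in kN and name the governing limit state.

332.1 kN (net-section rupture governs)

Bolt shear: A_b = π(24)²/4 = 452.39 mm². φR_n = 0.75 × 579 × 452.39 × 6 × 1 = 1178.7 kN.
Bearing (6 mm plate, F_u = 450 MPa): end bolts L_c = 33 − 27/2 = 19.5, R_n = min(1.2×19.5×6×450, 2.4×24×6×450) = 63.18 kN/bolt; interior L_c = 81 − 27 = 54, R_n = 155.52 kN/bolt. φR_n = 0.75 × (2×63.18 + 4×155.52) = 561.3 kN.
Tension rupture (net): A_n = (222 − 2×29)×6 = 984 mm² (U = 1.0, A_e = A_n). φR_n = 0.75 × 450 × 984 = 332.1 kN.
Tension yield (gross): A_g = 222×6 = 1332 mm². φR_n = 0.90 × 345 × 1332 = 413.6 kN.
Governing: min(1178.7, 561.3, 332.1, 413.6) = 332.1 kN → net-section rupture.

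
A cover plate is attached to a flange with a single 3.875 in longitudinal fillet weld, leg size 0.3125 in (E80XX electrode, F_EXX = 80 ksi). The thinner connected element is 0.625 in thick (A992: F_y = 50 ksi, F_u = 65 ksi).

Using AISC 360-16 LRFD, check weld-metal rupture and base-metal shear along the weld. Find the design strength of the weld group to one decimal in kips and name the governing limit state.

30.8 kips (weld metal governs)

Weld metal: throat = 0.707×0.3125 = 0.22094 in, L = 3.875 in. φR_n = 0.75 × 0.6 × 80 × 0.22094 × 3.875 = 30.8 kips.
Base metal shear (0.625 in plate): yield φR_n = 1.0×0.6×50×0.625×3.875 = 72.7 kips; rupture φR_n = 0.75×0.6×65×0.625×3.875 = 70.8 kips; take 70.8 kips (rupture).
Governing: min(30.8, 70.8) = 30.8 kips → weld metal.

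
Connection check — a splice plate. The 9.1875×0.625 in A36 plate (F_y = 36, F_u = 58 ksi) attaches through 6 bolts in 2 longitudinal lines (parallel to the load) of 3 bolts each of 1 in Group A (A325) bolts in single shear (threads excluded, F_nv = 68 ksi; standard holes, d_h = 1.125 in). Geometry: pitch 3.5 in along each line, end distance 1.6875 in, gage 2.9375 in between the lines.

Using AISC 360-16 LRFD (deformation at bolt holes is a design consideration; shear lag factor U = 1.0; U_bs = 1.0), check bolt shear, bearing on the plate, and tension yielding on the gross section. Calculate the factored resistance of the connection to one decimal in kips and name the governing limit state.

Bolt shear: A_b = π(1)²/4 = 0.7854 in². φR_n = 0.75 × 68 × 0.7854 × 6 × 1 = 240.3 kips.
Bearing (0.625 in plate, F_u = 58 ksi): end bolts L_c = 1.6875 − 1.125/2 = 1.125, R_n = min(1.2×1.125×0.625×58, 2.4×1×0.625×58) = 48.938 kips/bolt; interior L_c = 3.5 − 1.125 = 2.375, R_n = 87 kips/bolt. φR_n = 0.75 × (2×48.938 + 4×87) = 334.4 kips.
Tension yield (gross): A_g = 9.1875×0.625 = 5.7422 in². φR_n = 0.90 × 36 × 5.7422 = 186.0 kips.
Governing: min(240.3, 334.4, 186.0) = 186.0 kips → gross-section yield.

186.0 kips (gross-section yield governs)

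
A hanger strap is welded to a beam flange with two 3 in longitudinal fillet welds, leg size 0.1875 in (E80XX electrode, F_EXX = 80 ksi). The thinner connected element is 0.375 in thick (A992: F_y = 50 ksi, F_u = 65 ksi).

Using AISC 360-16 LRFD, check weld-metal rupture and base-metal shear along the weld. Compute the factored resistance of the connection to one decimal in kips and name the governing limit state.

Weld metal: throat = 0.707×0.1875 = 0.13256 in, L = 2×3 = 6 in. φR_n = 0.75 × 0.6 × 80 × 0.13256 × 6 = 28.6 kips.
Base metal shear (0.375 in plate): yield φR_n = 1.0×0.6×50×0.375×6 = 67.5 kips; rupture φR_n = 0.75×0.6×65×0.375×6 = 65.8 kips; take 65.8 kips (rupture).
Governing: min(28.6, 65.8) = 28.6 kips → weld metal.

28.6 kips (weld metal governs)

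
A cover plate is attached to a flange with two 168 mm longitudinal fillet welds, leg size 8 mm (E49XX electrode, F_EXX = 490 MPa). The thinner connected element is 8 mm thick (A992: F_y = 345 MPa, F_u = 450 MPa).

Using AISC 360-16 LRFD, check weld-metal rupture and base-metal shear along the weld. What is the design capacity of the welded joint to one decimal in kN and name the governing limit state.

419.0 kN (weld metal governs)

Weld metal: throat = 0.707×8 = 5.656 mm, L = 2×168 = 336 mm. φR_n = 0.75 × 0.6 × 490 × 5.656 × 336 = 419.0 kN.
Base metal shear (8 mm plate): yield φR_n = 1.0×0.6×345×8×336 = 556.4 kN; rupture φR_n = 0.75×0.6×450×8×336 = 544.3 kN; take 544.3 kN (rupture).
Governing: min(419.0, 544.3) = 419.0 kN → weld metal.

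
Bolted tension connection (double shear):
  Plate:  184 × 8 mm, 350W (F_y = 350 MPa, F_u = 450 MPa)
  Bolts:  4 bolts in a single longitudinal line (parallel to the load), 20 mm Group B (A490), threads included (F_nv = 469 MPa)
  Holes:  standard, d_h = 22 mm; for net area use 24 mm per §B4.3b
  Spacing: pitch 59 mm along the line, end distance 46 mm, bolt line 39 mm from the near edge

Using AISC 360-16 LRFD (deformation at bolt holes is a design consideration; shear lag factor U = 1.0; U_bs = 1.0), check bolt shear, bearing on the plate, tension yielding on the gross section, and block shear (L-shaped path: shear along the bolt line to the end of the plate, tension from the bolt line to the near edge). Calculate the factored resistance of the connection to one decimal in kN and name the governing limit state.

Bolt shear: A_b = π(20)²/4 = 314.16 mm². φR_n = 0.75 × 469 × 314.16 × 4 × 2 = 884.0 kN.
Bearing (8 mm plate, F_u = 450 MPa): end bolts L_c = 46 − 22/2 = 35, R_n = min(1.2×35×8×450, 2.4×20×8×450) = 151.2 kN/bolt; interior L_c = 59 − 22 = 37, R_n = 159.84 kN/bolt. φR_n = 0.75 × (1×151.2 + 3×159.84) = 473.0 kN.
Tension yield (gross): A_g = 184×8 = 1472 mm². φR_n = 0.90 × 350 × 1472 = 463.7 kN.
Block shear: shear path 1×[46+3×59] = 1×223 mm, A_gv = 1784, A_nv = 1×(223 − 3.5×24)×8 = 1112 mm²; tension to near edge: (39 − 0.5×24)×8 = 216 mm². R_n = min(0.6×450×1112, 0.6×350×1784) + 1.0×450×216 = min(300.24, 374.64) + 97.2 = 397.44 kN. φR_n = 0.75 × 397.44 = 298.1 kN.
Governing: min(884.0, 473.0, 463.7, 298.1) = 298.1 kN → block shear.

298.1 kN (block shear governs)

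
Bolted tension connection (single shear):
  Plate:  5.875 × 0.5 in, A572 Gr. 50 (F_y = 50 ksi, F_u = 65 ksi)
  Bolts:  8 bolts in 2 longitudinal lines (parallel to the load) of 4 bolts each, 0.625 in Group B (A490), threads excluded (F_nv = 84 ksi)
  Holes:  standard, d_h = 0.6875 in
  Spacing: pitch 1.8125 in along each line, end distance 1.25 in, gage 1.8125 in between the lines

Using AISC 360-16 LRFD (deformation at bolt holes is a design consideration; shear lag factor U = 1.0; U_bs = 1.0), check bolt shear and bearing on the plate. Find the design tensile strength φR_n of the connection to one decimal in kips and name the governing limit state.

Bolt shear: A_b = π(0.625)²/4 = 0.3068 in². φR_n = 0.75 × 84 × 0.3068 × 8 × 1 = 154.6 kips.
Bearing (0.5 in plate, F_u = 65 ksi): end bolts L_c = 1.25 − 0.6875/2 = 0.90625, R_n = min(1.2×0.90625×0.5×65, 2.4×0.625×0.5×65) = 35.344 kips/bolt; interior L_c = 1.8125 − 0.6875 = 1.125, R_n = 43.875 kips/bolt. φR_n = 0.75 × (2×35.344 + 6×43.875) = 250.5 kips.
Governing: min(154.6, 250.5) = 154.6 kips → bolt shear.

154.6 kips (bolt shear governs)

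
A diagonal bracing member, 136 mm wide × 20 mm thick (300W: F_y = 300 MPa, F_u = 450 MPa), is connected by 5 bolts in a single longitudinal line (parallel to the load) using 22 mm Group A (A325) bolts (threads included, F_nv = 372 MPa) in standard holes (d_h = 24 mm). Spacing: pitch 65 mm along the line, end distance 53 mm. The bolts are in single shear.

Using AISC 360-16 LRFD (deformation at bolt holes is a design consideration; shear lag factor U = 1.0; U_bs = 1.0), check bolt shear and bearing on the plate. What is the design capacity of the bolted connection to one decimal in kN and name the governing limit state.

530.3 kN (bolt shear governs)

Bolt shear: A_b = π(22)²/4 = 380.13 mm². φR_n = 0.75 × 372 × 380.13 × 5 × 1 = 530.3 kN.
Bearing (20 mm plate, F_u = 450 MPa): end bolts L_c = 53 − 24/2 = 41, R_n = min(1.2×41×20×450, 2.4×22×20×450) = 442.8 kN/bolt; interior L_c = 65 − 24 = 41, R_n = 442.8 kN/bolt. φR_n = 0.75 × (1×442.8 + 4×442.8) = 1660.5 kN.
Governing: min(530.3, 1660.5) = 530.3 kN → bolt shear.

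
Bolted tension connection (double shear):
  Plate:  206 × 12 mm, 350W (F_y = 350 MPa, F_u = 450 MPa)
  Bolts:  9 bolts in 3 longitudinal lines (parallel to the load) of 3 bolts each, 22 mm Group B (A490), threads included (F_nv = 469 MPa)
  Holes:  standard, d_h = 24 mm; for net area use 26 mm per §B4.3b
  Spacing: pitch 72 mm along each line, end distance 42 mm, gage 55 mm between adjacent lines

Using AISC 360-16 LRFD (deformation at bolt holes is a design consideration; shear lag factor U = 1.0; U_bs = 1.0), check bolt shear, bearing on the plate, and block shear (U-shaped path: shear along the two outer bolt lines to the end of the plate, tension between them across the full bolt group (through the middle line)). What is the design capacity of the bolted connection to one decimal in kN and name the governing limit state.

823.0 kN (block shear governs)

Bolt shear: A_b = π(22)²/4 = 380.13 mm². φR_n = 0.75 × 469 × 380.13 × 9 × 2 = 2406.8 kN.
Bearing (12 mm plate, F_u = 450 MPa): end bolts L_c = 42 − 24/2 = 30, R_n = min(1.2×30×12×450, 2.4×22×12×450) = 194.4 kN/bolt; interior L_c = 72 − 24 = 48, R_n = 285.12 kN/bolt. φR_n = 0.75 × (3×194.4 + 6×285.12) = 1720.4 kN.
Block shear: shear path 2×[42+2×72] = 2×186 mm, A_gv = 4464, A_nv = 2×(186 − 2.5×26)×12 = 2904 mm²; tension across gage: (110 − 2×26)×12 = 696 mm². R_n = min(0.6×450×2904, 0.6×350×4464) + 1.0×450×696 = min(784.08, 937.44) + 313.2 = 1097.3 kN. φR_n = 0.75 × 1097.3 = 823.0 kN.
Governing: min(2406.8, 1720.4, 823.0) = 823.0 kN → block shear.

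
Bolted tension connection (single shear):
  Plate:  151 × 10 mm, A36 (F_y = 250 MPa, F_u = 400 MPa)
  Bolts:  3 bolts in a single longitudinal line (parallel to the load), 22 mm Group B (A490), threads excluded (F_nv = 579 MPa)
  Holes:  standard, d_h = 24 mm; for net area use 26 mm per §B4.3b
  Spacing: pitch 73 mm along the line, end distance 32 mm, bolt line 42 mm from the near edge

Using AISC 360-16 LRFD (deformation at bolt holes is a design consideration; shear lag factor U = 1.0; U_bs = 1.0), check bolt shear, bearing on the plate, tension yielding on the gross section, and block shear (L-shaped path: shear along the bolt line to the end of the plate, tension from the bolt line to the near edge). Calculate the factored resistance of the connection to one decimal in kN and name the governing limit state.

287.3 kN (block shear governs)

Bolt shear: A_b = π(22)²/4 = 380.13 mm². φR_n = 0.75 × 579 × 380.13 × 3 × 1 = 495.2 kN.
Bearing (10 mm plate, F_u = 400 MPa): end bolts L_c = 32 − 24/2 = 20, R_n = min(1.2×20×10×400, 2.4×22×10×400) = 96 kN/bolt; interior L_c = 73 − 24 = 49, R_n = 211.2 kN/bolt. φR_n = 0.75 × (1×96 + 2×211.2) = 388.8 kN.
Tension yield (gross): A_g = 151×10 = 1510 mm². φR_n = 0.90 × 250 × 1510 = 339.8 kN.
Block shear: shear path 1×[32+2×73] = 1×178 mm, A_gv = 1780, A_nv = 1×(178 − 2.5×26)×10 = 1130 mm²; tension to near edge: (42 − 0.5×26)×10 = 290 mm². R_n = min(0.6×400×1130, 0.6×250×1780) + 1.0×400×290 = min(271.2, 267) + 116 = 383 kN. φR_n = 0.75 × 383 = 287.3 kN.
Governing: min(495.2, 388.8, 339.8, 287.3) = 287.3 kN → block shear.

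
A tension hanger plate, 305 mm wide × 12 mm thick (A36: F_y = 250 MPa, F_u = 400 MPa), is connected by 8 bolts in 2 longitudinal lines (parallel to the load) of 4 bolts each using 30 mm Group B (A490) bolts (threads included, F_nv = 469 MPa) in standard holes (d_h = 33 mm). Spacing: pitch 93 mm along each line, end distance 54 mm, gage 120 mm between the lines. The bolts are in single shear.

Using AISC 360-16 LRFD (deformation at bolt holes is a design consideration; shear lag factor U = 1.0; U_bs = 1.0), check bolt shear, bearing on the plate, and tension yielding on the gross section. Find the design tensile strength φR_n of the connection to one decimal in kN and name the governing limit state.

Bolt shear: A_b = π(30)²/4 = 706.86 mm². φR_n = 0.75 × 469 × 706.86 × 8 × 1 = 1989.1 kN.
Bearing (12 mm plate, F_u = 400 MPa): end bolts L_c = 54 − 33/2 = 37.5, R_n = min(1.2×37.5×12×400, 2.4×30×12×400) = 216 kN/bolt; interior L_c = 93 − 33 = 60, R_n = 345.6 kN/bolt. φR_n = 0.75 × (2×216 + 6×345.6) = 1879.2 kN.
Tension yield (gross): A_g = 305×12 = 3660 mm². φR_n = 0.90 × 250 × 3660 = 823.5 kN.
Governing: min(1989.1, 1879.2, 823.5) = 823.5 kN → gross-section yield.

823.5 kN (gross-section yield governs)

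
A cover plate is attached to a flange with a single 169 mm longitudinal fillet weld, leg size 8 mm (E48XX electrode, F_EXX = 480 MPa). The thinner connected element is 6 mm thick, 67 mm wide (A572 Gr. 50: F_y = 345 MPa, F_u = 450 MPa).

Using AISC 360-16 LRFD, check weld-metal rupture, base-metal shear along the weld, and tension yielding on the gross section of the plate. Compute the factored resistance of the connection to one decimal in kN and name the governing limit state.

Weld metal: throat = 0.707×8 = 5.656 mm, L = 169 mm. φR_n = 0.75 × 0.6 × 480 × 5.656 × 169 = 206.5 kN.
Base metal shear (6 mm plate): yield φR_n = 1.0×0.6×345×6×169 = 209.9 kN; rupture φR_n = 0.75×0.6×450×6×169 = 205.3 kN; take 205.3 kN (rupture).
Tension yield (gross): A_g = 67×6 = 402 mm². φR_n = 0.90 × 345 × 402 = 124.8 kN.
Governing: min(206.5, 205.3, 124.8) = 124.8 kN → gross-section yield.

124.8 kN (gross-section yield governs)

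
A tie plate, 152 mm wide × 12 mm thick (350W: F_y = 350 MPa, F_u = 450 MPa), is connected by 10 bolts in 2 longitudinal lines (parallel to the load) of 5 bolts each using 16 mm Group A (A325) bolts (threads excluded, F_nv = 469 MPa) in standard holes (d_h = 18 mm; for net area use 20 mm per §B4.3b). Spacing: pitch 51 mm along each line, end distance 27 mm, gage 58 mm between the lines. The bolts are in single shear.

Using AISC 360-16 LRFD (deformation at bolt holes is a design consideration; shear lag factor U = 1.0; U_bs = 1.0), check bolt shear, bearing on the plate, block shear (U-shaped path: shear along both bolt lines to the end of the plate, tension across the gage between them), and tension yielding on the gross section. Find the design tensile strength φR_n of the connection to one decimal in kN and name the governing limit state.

Bolt shear: A_b = π(16)²/4 = 201.06 mm². φR_n = 0.75 × 469 × 201.06 × 10 × 1 = 707.2 kN.
Bearing (12 mm plate, F_u = 450 MPa): end bolts L_c = 27 − 18/2 = 18, R_n = min(1.2×18×12×450, 2.4×16×12×450) = 116.64 kN/bolt; interior L_c = 51 − 18 = 33, R_n = 207.36 kN/bolt. φR_n = 0.75 × (2×116.64 + 8×207.36) = 1419.1 kN.
Block shear: shear path 2×[27+4×51] = 2×231 mm, A_gv = 5544, A_nv = 2×(231 − 4.5×20)×12 = 3384 mm²; tension across gage: (58 − 1×20)×12 = 456 mm². R_n = min(0.6×450×3384, 0.6×350×5544) + 1.0×450×456 = min(913.68, 1164.2) + 205.2 = 1118.9 kN. φR_n = 0.75 × 1118.9 = 839.2 kN.
Tension yield (gross): A_g = 152×12 = 1824 mm². φR_n = 0.90 × 350 × 1824 = 574.6 kN.
Governing: min(707.2, 1419.1, 839.2, 574.6) = 574.6 kN → gross-section yield.

574.6 kN (gross-section yield governs)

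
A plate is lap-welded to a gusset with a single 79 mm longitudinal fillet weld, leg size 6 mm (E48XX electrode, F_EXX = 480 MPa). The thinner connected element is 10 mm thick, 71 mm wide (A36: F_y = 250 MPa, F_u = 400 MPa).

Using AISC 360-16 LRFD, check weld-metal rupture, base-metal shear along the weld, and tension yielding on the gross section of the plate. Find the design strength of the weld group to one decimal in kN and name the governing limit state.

Weld metal: throat = 0.707×6 = 4.242 mm, L = 79 mm. φR_n = 0.75 × 0.6 × 480 × 4.242 × 79 = 72.4 kN.
Base metal shear (10 mm plate): yield φR_n = 1.0×0.6×250×10×79 = 118.5 kN; rupture φR_n = 0.75×0.6×400×10×79 = 142.2 kN; take 118.5 kN (yield).
Tension yield (gross): A_g = 71×10 = 710 mm². φR_n = 0.90 × 250 × 710 = 159.8 kN.
Governing: min(72.4, 118.5, 159.8) = 72.4 kN → weld metal.

72.4 kN (weld metal governs)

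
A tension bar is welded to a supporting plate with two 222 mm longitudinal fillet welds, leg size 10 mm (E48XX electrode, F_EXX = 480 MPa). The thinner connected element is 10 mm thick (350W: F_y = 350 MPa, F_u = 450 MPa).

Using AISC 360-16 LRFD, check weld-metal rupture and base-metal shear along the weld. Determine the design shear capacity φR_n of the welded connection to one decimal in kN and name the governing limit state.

678.0 kN (weld metal governs)

Weld metal: throat = 0.707×10 = 7.07 mm, L = 2×222 = 444 mm. φR_n = 0.75 × 0.6 × 480 × 7.07 × 444 = 678.0 kN.
Base metal shear (10 mm plate): yield φR_n = 1.0×0.6×350×10×444 = 932.4 kN; rupture φR_n = 0.75×0.6×450×10×444 = 899.1 kN; take 899.1 kN (rupture).
Governing: min(678.0, 899.1) = 678.0 kN → weld metal.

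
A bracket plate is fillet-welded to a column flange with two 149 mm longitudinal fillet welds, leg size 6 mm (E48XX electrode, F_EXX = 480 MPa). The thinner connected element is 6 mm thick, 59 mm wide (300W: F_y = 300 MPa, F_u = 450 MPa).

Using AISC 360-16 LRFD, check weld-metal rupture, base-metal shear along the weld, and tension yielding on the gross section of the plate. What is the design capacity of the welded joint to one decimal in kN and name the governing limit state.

95.6 kN (gross-section yield governs)

Weld metal: throat = 0.707×6 = 4.242 mm, L = 2×149 = 298 mm. φR_n = 0.75 × 0.6 × 480 × 4.242 × 298 = 273.0 kN.
Base metal shear (6 mm plate): yield φR_n = 1.0×0.6×300×6×298 = 321.8 kN; rupture φR_n = 0.75×0.6×450×6×298 = 362.1 kN; take 321.8 kN (yield).
Tension yield (gross): A_g = 59×6 = 354 mm². φR_n = 0.90 × 300 × 354 = 95.6 kN.
Governing: min(273.0, 321.8, 95.6) = 95.6 kN → gross-section yield.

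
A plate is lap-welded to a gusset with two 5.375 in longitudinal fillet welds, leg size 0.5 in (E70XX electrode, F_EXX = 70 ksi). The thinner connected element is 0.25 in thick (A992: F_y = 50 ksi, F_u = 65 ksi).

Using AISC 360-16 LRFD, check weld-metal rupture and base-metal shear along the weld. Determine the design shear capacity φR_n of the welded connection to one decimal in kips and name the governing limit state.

Weld metal: throat = 0.707×0.5 = 0.3535 in, L = 2×5.375 = 10.75 in. φR_n = 0.75 × 0.6 × 70 × 0.3535 × 10.75 = 119.7 kips.
Base metal shear (0.25 in plate): yield φR_n = 1.0×0.6×50×0.25×10.75 = 80.6 kips; rupture φR_n = 0.75×0.6×65×0.25×10.75 = 78.6 kips; take 78.6 kips (rupture).
Governing: min(119.7, 78.6) = 78.6 kips → base-metal shear.

78.6 kips (base-metal shear governs)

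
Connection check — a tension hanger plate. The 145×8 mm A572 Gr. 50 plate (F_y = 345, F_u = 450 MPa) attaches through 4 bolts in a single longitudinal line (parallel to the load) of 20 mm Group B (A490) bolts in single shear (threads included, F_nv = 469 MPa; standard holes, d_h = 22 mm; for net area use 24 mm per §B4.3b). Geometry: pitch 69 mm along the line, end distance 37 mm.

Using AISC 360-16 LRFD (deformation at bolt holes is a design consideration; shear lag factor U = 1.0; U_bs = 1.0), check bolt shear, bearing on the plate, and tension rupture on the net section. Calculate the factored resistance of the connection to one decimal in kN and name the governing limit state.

326.7 kN (net-section rupture governs)

Bolt shear: A_b = π(20)²/4 = 314.16 mm². φR_n = 0.75 × 469 × 314.16 × 4 × 1 = 442.0 kN.
Bearing (8 mm plate, F_u = 450 MPa): end bolts L_c = 37 − 22/2 = 26, R_n = min(1.2×26×8×450, 2.4×20×8×450) = 112.32 kN/bolt; interior L_c = 69 − 22 = 47, R_n = 172.8 kN/bolt. φR_n = 0.75 × (1×112.32 + 3×172.8) = 473.0 kN.
Tension rupture (net): A_n = (145 − 1×24)×8 = 968 mm² (U = 1.0, A_e = A_n). φR_n = 0.75 × 450 × 968 = 326.7 kN.
Governing: min(442.0, 473.0, 326.7) = 326.7 kN → net-section rupture.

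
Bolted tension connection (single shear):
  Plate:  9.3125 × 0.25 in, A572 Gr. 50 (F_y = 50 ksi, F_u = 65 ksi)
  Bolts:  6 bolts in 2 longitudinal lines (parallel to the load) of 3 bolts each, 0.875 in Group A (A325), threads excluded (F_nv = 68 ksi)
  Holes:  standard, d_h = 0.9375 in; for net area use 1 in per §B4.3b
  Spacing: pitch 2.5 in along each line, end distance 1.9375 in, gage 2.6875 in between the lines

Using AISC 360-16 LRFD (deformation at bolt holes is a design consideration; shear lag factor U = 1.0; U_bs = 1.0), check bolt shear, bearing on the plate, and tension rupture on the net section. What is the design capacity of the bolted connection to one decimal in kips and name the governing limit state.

Bolt shear: A_b = π(0.875)²/4 = 0.60132 in². φR_n = 0.75 × 68 × 0.60132 × 6 × 1 = 184.0 kips.
Bearing (0.25 in plate, F_u = 65 ksi): end bolts L_c = 1.9375 − 0.9375/2 = 1.46875, R_n = min(1.2×1.46875×0.25×65, 2.4×0.875×0.25×65) = 28.641 kips/bolt; interior L_c = 2.5 − 0.9375 = 1.5625, R_n = 30.469 kips/bolt. φR_n = 0.75 × (2×28.641 + 4×30.469) = 134.4 kips.
Tension rupture (net): A_n = (9.3125 − 2×1)×0.25 = 1.8281 in² (U = 1.0, A_e = A_n). φR_n = 0.75 × 65 × 1.8281 = 89.1 kips.
Governing: min(184.0, 134.4, 89.1) = 89.1 kips → net-section rupture.

89.1 kips (net-section rupture governs)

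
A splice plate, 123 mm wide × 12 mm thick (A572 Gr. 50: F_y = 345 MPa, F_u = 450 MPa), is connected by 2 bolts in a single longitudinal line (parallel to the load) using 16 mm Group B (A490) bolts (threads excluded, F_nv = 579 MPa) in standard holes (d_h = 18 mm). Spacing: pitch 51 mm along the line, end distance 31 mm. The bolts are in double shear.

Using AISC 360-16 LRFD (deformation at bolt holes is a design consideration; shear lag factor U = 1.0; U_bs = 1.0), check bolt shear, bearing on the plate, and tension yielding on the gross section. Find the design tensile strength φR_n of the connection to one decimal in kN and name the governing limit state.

262.4 kN (bearing governs)

Bolt shear: A_b = π(16)²/4 = 201.06 mm². φR_n = 0.75 × 579 × 201.06 × 2 × 2 = 349.2 kN.
Bearing (12 mm plate, F_u = 450 MPa): end bolts L_c = 31 − 18/2 = 22, R_n = min(1.2×22×12×450, 2.4×16×12×450) = 142.56 kN/bolt; interior L_c = 51 − 18 = 33, R_n = 207.36 kN/bolt. φR_n = 0.75 × (1×142.56 + 1×207.36) = 262.4 kN.
Tension yield (gross): A_g = 123×12 = 1476 mm². φR_n = 0.90 × 345 × 1476 = 458.3 kN.
Governing: min(349.2, 262.4, 458.3) = 262.4 kN → bearing.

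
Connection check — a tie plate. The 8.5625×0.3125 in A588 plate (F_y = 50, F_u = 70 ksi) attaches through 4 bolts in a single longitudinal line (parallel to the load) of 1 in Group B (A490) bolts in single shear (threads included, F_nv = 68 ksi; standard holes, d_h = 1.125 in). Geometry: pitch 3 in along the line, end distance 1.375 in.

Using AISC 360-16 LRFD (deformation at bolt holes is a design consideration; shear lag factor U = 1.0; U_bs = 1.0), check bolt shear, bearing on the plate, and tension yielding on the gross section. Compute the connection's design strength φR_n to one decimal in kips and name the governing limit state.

Bolt shear: A_b = π(1)²/4 = 0.7854 in². φR_n = 0.75 × 68 × 0.7854 × 4 × 1 = 160.2 kips.
Bearing (0.3125 in plate, F_u = 70 ksi): end bolts L_c = 1.375 − 1.125/2 = 0.8125, R_n = min(1.2×0.8125×0.3125×70, 2.4×1×0.3125×70) = 21.328 kips/bolt; interior L_c = 3 − 1.125 = 1.875, R_n = 49.219 kips/bolt. φR_n = 0.75 × (1×21.328 + 3×49.219) = 126.7 kips.
Tension yield (gross): A_g = 8.5625×0.3125 = 2.6758 in². φR_n = 0.90 × 50 × 2.6758 = 120.4 kips.
Governing: min(160.2, 126.7, 120.4) = 120.4 kips → gross-section yield.

120.4 kips (gross-section yield governs)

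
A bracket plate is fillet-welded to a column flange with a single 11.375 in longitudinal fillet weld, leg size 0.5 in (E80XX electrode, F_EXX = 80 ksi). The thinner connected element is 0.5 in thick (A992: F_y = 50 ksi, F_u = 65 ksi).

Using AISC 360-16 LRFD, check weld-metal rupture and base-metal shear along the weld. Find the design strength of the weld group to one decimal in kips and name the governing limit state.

144.8 kips (weld metal governs)

Weld metal: throat = 0.707×0.5 = 0.3535 in, L = 11.375 in. φR_n = 0.75 × 0.6 × 80 × 0.3535 × 11.375 = 144.8 kips.
Base metal shear (0.5 in plate): yield φR_n = 1.0×0.6×50×0.5×11.375 = 170.6 kips; rupture φR_n = 0.75×0.6×65×0.5×11.375 = 166.4 kips; take 166.4 kips (rupture).
Governing: min(144.8, 166.4) = 144.8 kips → weld metal.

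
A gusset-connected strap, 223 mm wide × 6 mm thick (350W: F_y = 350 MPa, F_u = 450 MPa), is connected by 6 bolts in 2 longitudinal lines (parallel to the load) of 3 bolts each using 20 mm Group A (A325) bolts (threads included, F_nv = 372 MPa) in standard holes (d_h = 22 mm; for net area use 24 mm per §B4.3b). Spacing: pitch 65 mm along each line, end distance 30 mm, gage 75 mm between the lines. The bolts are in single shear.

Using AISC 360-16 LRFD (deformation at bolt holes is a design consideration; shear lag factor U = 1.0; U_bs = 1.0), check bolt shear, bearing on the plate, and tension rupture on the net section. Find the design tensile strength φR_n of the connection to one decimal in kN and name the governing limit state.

Bolt shear: A_b = π(20)²/4 = 314.16 mm². φR_n = 0.75 × 372 × 314.16 × 6 × 1 = 525.9 kN.
Bearing (6 mm plate, F_u = 450 MPa): end bolts L_c = 30 − 22/2 = 19, R_n = min(1.2×19×6×450, 2.4×20×6×450) = 61.56 kN/bolt; interior L_c = 65 − 22 = 43, R_n = 129.6 kN/bolt. φR_n = 0.75 × (2×61.56 + 4×129.6) = 481.1 kN.
Tension rupture (net): A_n = (223 − 2×24)×6 = 1050 mm² (U = 1.0, A_e = A_n). φR_n = 0.75 × 450 × 1050 = 354.4 kN.
Governing: min(525.9, 481.1, 354.4) = 354.4 kN → net-section rupture.

354.4 kN (net-section rupture governs)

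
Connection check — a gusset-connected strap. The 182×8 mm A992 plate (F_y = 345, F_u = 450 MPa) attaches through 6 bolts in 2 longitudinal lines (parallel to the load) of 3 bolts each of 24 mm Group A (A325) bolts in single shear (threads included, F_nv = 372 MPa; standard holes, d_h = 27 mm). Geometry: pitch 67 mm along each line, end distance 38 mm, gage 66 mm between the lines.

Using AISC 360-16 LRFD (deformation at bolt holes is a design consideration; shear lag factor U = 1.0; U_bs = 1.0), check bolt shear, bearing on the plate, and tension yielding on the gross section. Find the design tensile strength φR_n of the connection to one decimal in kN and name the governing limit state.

Bolt shear: A_b = π(24)²/4 = 452.39 mm². φR_n = 0.75 × 372 × 452.39 × 6 × 1 = 757.3 kN.
Bearing (8 mm plate, F_u = 450 MPa): end bolts L_c = 38 − 27/2 = 24.5, R_n = min(1.2×24.5×8×450, 2.4×24×8×450) = 105.84 kN/bolt; interior L_c = 67 − 27 = 40, R_n = 172.8 kN/bolt. φR_n = 0.75 × (2×105.84 + 4×172.8) = 677.2 kN.
Tension yield (gross): A_g = 182×8 = 1456 mm². φR_n = 0.90 × 345 × 1456 = 452.1 kN.
Governing: min(757.3, 677.2, 452.1) = 452.1 kN → gross-section yield.

452.1 kN (gross-section yield governs)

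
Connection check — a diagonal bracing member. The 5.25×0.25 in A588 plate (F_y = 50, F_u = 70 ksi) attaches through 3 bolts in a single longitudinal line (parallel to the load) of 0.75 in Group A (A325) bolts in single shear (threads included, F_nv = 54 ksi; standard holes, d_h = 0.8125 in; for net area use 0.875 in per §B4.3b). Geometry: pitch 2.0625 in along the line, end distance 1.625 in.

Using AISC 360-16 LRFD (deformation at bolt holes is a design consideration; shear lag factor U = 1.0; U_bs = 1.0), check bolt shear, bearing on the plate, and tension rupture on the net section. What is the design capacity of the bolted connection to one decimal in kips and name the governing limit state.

Bolt shear: A_b = π(0.75)²/4 = 0.44179 in². φR_n = 0.75 × 54 × 0.44179 × 3 × 1 = 53.7 kips.
Bearing (0.25 in plate, F_u = 70 ksi): end bolts L_c = 1.625 − 0.8125/2 = 1.21875, R_n = min(1.2×1.21875×0.25×70, 2.4×0.75×0.25×70) = 25.594 kips/bolt; interior L_c = 2.0625 − 0.8125 = 1.25, R_n = 26.25 kips/bolt. φR_n = 0.75 × (1×25.594 + 2×26.25) = 58.6 kips.
Tension rupture (net): A_n = (5.25 − 1×0.875)×0.25 = 1.0938 in² (U = 1.0, A_e = A_n). φR_n = 0.75 × 70 × 1.0938 = 57.4 kips.
Governing: min(53.7, 58.6, 57.4) = 53.7 kips → bolt shear.

53.7 kips (bolt shear governs)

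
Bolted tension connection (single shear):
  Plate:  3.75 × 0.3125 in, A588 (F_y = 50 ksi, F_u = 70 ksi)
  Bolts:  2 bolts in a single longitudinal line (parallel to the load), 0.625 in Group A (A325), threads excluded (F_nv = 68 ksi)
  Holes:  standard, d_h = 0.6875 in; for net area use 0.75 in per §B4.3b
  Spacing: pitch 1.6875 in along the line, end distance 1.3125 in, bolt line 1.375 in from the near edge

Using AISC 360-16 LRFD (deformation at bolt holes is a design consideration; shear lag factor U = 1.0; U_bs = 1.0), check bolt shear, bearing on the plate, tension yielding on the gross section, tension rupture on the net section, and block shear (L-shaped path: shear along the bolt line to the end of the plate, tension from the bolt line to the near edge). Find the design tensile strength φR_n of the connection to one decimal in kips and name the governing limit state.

31.3 kips (bolt shear governs)

Bolt shear: A_b = π(0.625)²/4 = 0.3068 in². φR_n = 0.75 × 68 × 0.3068 × 2 × 1 = 31.3 kips.
Bearing (0.3125 in plate, F_u = 70 ksi): end bolts L_c = 1.3125 − 0.6875/2 = 0.96875, R_n = min(1.2×0.96875×0.3125×70, 2.4×0.625×0.3125×70) = 25.43 kips/bolt; interior L_c = 1.6875 − 0.6875 = 1, R_n = 26.25 kips/bolt. φR_n = 0.75 × (1×25.43 + 1×26.25) = 38.8 kips.
Tension yield (gross): A_g = 3.75×0.3125 = 1.1719 in². φR_n = 0.90 × 50 × 1.1719 = 52.7 kips.
Tension rupture (net): A_n = (3.75 − 1×0.75)×0.3125 = 0.9375 in² (U = 1.0, A_e = A_n). φR_n = 0.75 × 70 × 0.9375 = 49.2 kips.
Block shear: shear path 1×[1.3125+1×1.6875] = 1×3 in, A_gv = 0.9375, A_nv = 1×(3 − 1.5×0.75)×0.3125 = 0.58594 in²; tension to near edge: (1.375 − 0.5×0.75)×0.3125 = 0.3125 in². R_n = min(0.6×70×0.58594, 0.6×50×0.9375) + 1.0×70×0.3125 = min(24.609, 28.125) + 21.875 = 46.484 kips. φR_n = 0.75 × 46.484 = 34.9 kips.
Governing: min(31.3, 38.8, 52.7, 49.2, 34.9) = 31.3 kips → bolt shear.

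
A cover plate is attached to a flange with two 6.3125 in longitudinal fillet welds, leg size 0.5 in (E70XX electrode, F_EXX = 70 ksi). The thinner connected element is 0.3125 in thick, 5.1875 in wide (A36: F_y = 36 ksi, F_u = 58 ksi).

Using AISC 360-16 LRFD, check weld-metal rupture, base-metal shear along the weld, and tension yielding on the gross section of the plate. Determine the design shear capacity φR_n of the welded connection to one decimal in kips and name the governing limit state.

52.5 kips (gross-section yield governs)

Weld metal: throat = 0.707×0.5 = 0.3535 in, L = 2×6.3125 = 12.625 in. φR_n = 0.75 × 0.6 × 70 × 0.3535 × 12.625 = 140.6 kips.
Base metal shear (0.3125 in plate): yield φR_n = 1.0×0.6×36×0.3125×12.625 = 85.2 kips; rupture φR_n = 0.75×0.6×58×0.3125×12.625 = 103.0 kips; take 85.2 kips (yield).
Tension yield (gross): A_g = 5.1875×0.3125 = 1.6211 in². φR_n = 0.90 × 36 × 1.6211 = 52.5 kips.
Governing: min(140.6, 85.2, 52.5) = 52.5 kips → gross-section yield.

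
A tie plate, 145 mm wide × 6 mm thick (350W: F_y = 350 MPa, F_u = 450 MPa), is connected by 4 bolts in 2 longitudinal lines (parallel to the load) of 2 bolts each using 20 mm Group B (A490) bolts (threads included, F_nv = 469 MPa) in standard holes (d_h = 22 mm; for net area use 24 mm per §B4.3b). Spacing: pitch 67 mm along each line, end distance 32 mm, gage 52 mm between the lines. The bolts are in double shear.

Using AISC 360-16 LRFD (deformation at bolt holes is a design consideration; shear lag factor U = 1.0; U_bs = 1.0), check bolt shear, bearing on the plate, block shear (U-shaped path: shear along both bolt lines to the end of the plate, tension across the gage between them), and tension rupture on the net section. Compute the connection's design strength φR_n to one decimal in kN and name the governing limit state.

Bolt shear: A_b = π(20)²/4 = 314.16 mm². φR_n = 0.75 × 469 × 314.16 × 4 × 2 = 884.0 kN.
Bearing (6 mm plate, F_u = 450 MPa): end bolts L_c = 32 − 22/2 = 21, R_n = min(1.2×21×6×450, 2.4×20×6×450) = 68.04 kN/bolt; interior L_c = 67 − 22 = 45, R_n = 129.6 kN/bolt. φR_n = 0.75 × (2×68.04 + 2×129.6) = 296.5 kN.
Block shear: shear path 2×[32+1×67] = 2×99 mm, A_gv = 1188, A_nv = 2×(99 − 1.5×24)×6 = 756 mm²; tension across gage: (52 − 1×24)×6 = 168 mm². R_n = min(0.6×450×756, 0.6×350×1188) + 1.0×450×168 = min(204.12, 249.48) + 75.6 = 279.72 kN. φR_n = 0.75 × 279.72 = 209.8 kN.
Tension rupture (net): A_n = (145 − 2×24)×6 = 582 mm² (U = 1.0, A_e = A_n). φR_n = 0.75 × 450 × 582 = 196.4 kN.
Governing: min(884.0, 296.5, 209.8, 196.4) = 196.4 kN → net-section rupture.

196.4 kN (net-section rupture governs)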